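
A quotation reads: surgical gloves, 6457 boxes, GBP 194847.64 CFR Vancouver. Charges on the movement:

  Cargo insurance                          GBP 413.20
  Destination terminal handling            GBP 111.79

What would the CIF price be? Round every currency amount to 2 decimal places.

CIF price: GBP 195260.84

Not relevant to the conversion: destination terminal — on the buyer under both terms; not part of either seller's price.
From CFR to CIF, the seller additionally bears: insurance.
CIF price = 194847.64 + 413.20 = 195260.84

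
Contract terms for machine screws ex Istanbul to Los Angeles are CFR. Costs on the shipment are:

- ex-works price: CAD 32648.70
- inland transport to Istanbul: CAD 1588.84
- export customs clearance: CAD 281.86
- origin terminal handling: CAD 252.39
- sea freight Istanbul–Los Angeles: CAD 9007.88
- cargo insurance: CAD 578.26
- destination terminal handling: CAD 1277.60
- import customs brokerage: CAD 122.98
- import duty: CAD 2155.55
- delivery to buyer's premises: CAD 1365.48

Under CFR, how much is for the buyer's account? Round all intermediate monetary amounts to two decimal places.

CFR: the seller pays costs through ocean freight to the destination port, but not insurance.
Seller's account: goods 32648.70 + inland to port 1588.84 + export clearance 281.86 + origin terminal 252.39 + freight 9007.88 = 43779.67
Buyer's account: insurance 578.26 + destination terminal 1277.60 + brokerage 122.98 + duty 2155.55 + delivery 1365.48 = 5499.87

Buyer's account: CAD 5499.87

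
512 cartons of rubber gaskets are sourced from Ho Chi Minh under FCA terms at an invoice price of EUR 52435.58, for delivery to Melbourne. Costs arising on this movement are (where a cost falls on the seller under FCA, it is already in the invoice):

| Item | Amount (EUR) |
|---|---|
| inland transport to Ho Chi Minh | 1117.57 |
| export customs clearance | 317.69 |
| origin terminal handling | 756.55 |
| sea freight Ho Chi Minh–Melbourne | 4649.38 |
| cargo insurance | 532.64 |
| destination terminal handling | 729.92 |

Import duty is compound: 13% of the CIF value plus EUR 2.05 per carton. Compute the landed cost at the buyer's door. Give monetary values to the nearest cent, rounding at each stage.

FCA: the seller delivers export-cleared goods to the carrier; the buyer bears costs from that point.
Already in the invoice (seller's account under FCA): inland to port, export clearance — exclude.
CIF value = FCA price + origin terminal + freight + insurance = 52435.58 + 756.55 + 4649.38 + 532.64 = 58374.15
Ad valorem component: 58374.15 × 13% = 7588.64
Specific component: 512 × 2.05 = 1049.60
Import duty = 7588.64 + 1049.60 = 8638.24
Buyer bears: origin terminal 756.55 + freight 4649.38 + insurance 532.64 + destination terminal 729.92 + duty 8638.24 = 15306.73
Landed cost = invoice 52435.58 + 15306.73 = 67742.31

Total landed cost: EUR 67742.31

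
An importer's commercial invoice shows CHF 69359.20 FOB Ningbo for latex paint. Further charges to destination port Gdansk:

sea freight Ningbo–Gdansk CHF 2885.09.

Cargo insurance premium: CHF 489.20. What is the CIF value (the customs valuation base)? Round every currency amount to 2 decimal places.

CIF value: CHF 72733.49

CIF = FOB price + freight + insurance
CIF = 69359.20 + 2885.09 + 489.20 = 72733.49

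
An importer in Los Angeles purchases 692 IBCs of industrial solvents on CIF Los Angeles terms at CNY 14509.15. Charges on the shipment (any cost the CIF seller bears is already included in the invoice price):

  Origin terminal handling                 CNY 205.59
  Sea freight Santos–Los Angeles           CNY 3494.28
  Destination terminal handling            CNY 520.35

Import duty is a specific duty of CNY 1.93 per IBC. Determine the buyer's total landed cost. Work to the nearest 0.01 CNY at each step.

CIF: the seller pays costs through ocean freight and marine insurance to the destination port.
Already in the invoice (seller's account under CIF): origin terminal, freight — exclude.
The CIF price already equals the CIF value: 14509.15
Import duty = 692 × 1.93 = 1335.56
Buyer bears: destination terminal 520.35 + duty 1335.56 = 1855.91
Landed cost = invoice 14509.15 + 1855.91 = 16365.06

Total landed cost: CNY 16365.06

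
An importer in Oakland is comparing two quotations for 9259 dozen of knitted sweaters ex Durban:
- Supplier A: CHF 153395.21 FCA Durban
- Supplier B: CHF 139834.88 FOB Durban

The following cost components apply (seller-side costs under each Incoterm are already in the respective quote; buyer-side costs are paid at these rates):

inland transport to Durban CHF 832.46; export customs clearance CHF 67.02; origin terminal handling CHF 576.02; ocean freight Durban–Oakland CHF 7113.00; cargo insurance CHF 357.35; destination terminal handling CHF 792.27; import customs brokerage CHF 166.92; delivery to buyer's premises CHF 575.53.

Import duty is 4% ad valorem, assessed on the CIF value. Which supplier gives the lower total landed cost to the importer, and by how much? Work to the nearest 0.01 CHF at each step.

Supplier A (FCA):
CIF value = FCA price + origin terminal + freight + insurance = 153395.21 + 576.02 + 7113.00 + 357.35 = 161441.58
Import duty = 161441.58 × 4% = 6457.66
Buyer bears (A): 576.02 + 7113.00 + 357.35 + 792.27 + 166.92 + 575.53 = 9581.09
Landed cost (A) = invoice 153395.21 + 9581.09 + duty 6457.66 = 169433.96
Supplier B (FOB):
CIF value = FOB price + freight + insurance = 139834.88 + 7113.00 + 357.35 = 147305.23
Import duty = 147305.23 × 4% = 5892.21
Buyer bears (B): 7113.00 + 357.35 + 792.27 + 166.92 + 575.53 = 9005.07
Landed cost (B) = invoice 139834.88 + 9005.07 + duty 5892.21 = 154732.16
Difference = |169433.96 − 154732.16| = 14701.80

Supplier B is cheaper by CHF 14701.80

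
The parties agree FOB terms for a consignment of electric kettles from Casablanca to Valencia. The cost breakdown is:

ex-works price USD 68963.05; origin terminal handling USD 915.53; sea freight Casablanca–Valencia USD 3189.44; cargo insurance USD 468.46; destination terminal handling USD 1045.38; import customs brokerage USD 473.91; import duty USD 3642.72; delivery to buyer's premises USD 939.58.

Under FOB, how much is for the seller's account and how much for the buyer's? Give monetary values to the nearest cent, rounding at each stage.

Seller: USD 69878.58; buyer: USD 9759.49

FOB: the seller bears costs until goods are on board at the origin port; the buyer bears freight, insurance and all costs thereafter.
Seller's account: goods 68963.05 + origin terminal 915.53 = 69878.58
Buyer's account: freight 3189.44 + insurance 468.46 + destination terminal 1045.38 + brokerage 473.91 + duty 3642.72 + delivery 939.58 = 9759.49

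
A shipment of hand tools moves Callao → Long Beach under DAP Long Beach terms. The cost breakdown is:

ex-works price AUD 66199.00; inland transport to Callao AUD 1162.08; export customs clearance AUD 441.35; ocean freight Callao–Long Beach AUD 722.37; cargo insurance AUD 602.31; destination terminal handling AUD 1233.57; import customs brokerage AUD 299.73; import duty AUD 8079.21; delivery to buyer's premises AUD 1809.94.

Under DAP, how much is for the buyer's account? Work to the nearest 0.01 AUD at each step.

Buyer's account: AUD 8378.94

DAP: the seller bears all costs to the named destination except import duty and clearance.
Seller's account: goods 66199.00 + inland to port 1162.08 + export clearance 441.35 + freight 722.37 + insurance 602.31 + destination terminal 1233.57 + delivery 1809.94 = 72170.62
Buyer's account: brokerage 299.73 + duty 8079.21 = 8378.94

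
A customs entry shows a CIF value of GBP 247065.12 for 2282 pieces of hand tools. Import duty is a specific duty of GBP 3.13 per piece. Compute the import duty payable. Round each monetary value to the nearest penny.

Import duty: GBP 7142.66

Import duty = 2282 × 3.13 = 7142.66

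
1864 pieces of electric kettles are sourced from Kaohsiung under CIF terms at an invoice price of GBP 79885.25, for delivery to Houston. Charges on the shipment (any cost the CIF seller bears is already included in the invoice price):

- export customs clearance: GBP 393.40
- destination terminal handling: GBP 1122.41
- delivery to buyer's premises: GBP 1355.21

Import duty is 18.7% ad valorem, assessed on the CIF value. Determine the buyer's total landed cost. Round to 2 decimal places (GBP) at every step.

Total landed cost: GBP 97301.41

CIF: the seller pays costs through ocean freight and marine insurance to the destination port.
Already in the invoice (seller's account under CIF): export clearance — exclude.
The CIF price already equals the CIF value: 79885.25
Import duty = 79885.25 × 18.7% = 14938.54
Buyer bears: destination terminal 1122.41 + delivery 1355.21 + duty 14938.54 = 17416.16
Landed cost = invoice 79885.25 + 17416.16 = 97301.41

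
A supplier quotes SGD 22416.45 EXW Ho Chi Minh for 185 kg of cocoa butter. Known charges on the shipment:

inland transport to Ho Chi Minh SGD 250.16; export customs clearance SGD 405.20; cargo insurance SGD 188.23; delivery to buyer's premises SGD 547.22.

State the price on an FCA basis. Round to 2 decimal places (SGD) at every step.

Not relevant to the conversion: insurance, delivery — on the buyer under both terms; not part of either seller's price.
From EXW to FCA, the seller additionally bears: inland to port, export clearance.
FCA price = 22416.45 + 250.16 + 405.20 = 23071.81

FCA price: SGD 23071.81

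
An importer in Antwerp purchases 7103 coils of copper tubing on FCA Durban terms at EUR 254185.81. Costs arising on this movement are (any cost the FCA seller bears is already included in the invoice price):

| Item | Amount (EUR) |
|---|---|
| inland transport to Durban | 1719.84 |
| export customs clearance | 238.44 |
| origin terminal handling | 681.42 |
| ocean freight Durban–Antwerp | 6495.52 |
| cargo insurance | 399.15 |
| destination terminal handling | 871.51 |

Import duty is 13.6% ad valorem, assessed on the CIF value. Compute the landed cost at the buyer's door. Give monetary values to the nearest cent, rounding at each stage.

FCA: the seller delivers export-cleared goods to the carrier; the buyer bears costs from that point.
Already in the invoice (seller's account under FCA): inland to port, export clearance — exclude.
CIF value = FCA price + origin terminal + freight + insurance = 254185.81 + 681.42 + 6495.52 + 399.15 = 261761.90
Import duty = 261761.90 × 13.6% = 35599.62
Buyer bears: origin terminal 681.42 + freight 6495.52 + insurance 399.15 + destination terminal 871.51 + duty 35599.62 = 44047.22
Landed cost = invoice 254185.81 + 44047.22 = 298233.03

Total landed cost: EUR 298233.03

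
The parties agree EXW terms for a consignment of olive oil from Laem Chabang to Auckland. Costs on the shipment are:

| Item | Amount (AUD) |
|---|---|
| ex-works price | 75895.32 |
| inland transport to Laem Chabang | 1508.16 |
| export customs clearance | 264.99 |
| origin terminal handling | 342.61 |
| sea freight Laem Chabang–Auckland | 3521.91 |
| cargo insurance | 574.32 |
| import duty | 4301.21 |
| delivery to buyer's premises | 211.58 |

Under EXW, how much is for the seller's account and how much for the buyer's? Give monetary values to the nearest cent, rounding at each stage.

EXW: the seller makes goods available at their premises; the buyer bears all onward costs.
Seller's account: goods 75895.32 = 75895.32
Buyer's account: inland to port 1508.16 + export clearance 264.99 + origin terminal 342.61 + freight 3521.91 + insurance 574.32 + duty 4301.21 + delivery 211.58 = 10724.78

Seller: AUD 75895.32; buyer: AUD 10724.78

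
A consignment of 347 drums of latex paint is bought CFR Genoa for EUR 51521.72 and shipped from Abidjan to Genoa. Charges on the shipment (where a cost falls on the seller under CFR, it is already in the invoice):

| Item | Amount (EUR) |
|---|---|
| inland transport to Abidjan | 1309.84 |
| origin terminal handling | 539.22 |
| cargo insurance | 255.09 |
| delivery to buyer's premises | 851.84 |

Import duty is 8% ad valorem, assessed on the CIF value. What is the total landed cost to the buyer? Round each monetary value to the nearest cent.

Total landed cost: EUR 56770.79

CFR: the seller pays costs through ocean freight to the destination port, but not insurance.
Already in the invoice (seller's account under CFR): inland to port, origin terminal — exclude.
CIF value = CFR price + insurance = 51521.72 + 255.09 = 51776.81
Import duty = 51776.81 × 8% = 4142.14
Buyer bears: insurance 255.09 + delivery 851.84 + duty 4142.14 = 5249.07
Landed cost = invoice 51521.72 + 5249.07 = 56770.79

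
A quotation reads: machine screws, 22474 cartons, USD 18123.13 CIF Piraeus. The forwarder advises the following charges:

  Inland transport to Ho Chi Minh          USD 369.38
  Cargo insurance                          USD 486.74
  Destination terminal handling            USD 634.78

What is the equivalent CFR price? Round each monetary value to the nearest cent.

CFR price: USD 17636.39

Not relevant to the conversion: inland to port — on the seller under both CIF and CFR; already in the CIF price and stays in the CFR price. destination terminal — on the buyer under both terms; not part of either seller's price.
From CIF to CFR, the seller no longer bears: insurance.
CFR price = 18123.13 − 486.74 = 17636.39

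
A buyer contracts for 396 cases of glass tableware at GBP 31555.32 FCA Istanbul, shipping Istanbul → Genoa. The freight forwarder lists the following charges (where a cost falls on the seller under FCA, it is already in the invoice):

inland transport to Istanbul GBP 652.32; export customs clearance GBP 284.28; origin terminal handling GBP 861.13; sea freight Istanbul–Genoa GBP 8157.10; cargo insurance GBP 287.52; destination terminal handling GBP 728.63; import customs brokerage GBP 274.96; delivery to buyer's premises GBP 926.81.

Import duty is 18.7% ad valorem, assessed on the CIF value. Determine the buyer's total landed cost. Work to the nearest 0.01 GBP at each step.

FCA: the seller delivers export-cleared goods to the carrier; the buyer bears costs from that point.
Already in the invoice (seller's account under FCA): inland to port, export clearance — exclude.
CIF value = FCA price + origin terminal + freight + insurance = 31555.32 + 861.13 + 8157.10 + 287.52 = 40861.07
Import duty = 40861.07 × 18.7% = 7641.02
Buyer bears: origin terminal 861.13 + freight 8157.10 + insurance 287.52 + destination terminal 728.63 + brokerage 274.96 + delivery 926.81 + duty 7641.02 = 18877.17
Landed cost = invoice 31555.32 + 18877.17 = 50432.49

Total landed cost: GBP 50432.49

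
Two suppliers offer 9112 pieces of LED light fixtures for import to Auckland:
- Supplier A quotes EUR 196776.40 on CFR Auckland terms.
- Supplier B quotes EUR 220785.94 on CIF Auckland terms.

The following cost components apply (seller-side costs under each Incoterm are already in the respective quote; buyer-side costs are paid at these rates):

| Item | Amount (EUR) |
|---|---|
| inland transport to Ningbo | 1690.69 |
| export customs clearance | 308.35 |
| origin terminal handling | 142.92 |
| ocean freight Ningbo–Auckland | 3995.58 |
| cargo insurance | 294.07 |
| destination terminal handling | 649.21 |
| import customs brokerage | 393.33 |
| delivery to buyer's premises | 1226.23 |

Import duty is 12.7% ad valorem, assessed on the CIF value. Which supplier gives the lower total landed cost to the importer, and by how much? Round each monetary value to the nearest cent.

Supplier A (CFR):
CIF value = CFR price + insurance = 196776.40 + 294.07 = 197070.47
Import duty = 197070.47 × 12.7% = 25027.95
Buyer bears (A): 294.07 + 649.21 + 393.33 + 1226.23 = 2562.84
Landed cost (A) = invoice 196776.40 + 2562.84 + duty 25027.95 = 224367.19
Supplier B (CIF):
The CIF price already equals the CIF value: 220785.94
Import duty = 220785.94 × 12.7% = 28039.81
Buyer bears (B): 649.21 + 393.33 + 1226.23 = 2268.77
Landed cost (B) = invoice 220785.94 + 2268.77 + duty 28039.81 = 251094.52
Difference = |224367.19 − 251094.52| = 26727.33

Supplier A is cheaper by EUR 26727.33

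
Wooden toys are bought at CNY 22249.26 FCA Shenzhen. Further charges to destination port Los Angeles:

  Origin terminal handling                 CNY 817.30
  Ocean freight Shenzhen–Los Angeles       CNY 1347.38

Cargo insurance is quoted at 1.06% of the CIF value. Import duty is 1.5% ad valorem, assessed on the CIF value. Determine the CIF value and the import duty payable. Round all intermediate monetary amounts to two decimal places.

Let C be the CIF value. C = FCA price + pre-shipment costs + freight + 1.06% × C
C − 1.06% × C = 22249.26 + 817.30 + 1347.38
0.9894 × C = 24413.94
C = 24413.94 / 0.9894 = 24675.50
Insurance premium = 1.06% × 24675.50 = 261.56
Import duty = 24675.50 × 1.5% = 370.13

CIF value: CNY 24675.50; import duty: CNY 370.13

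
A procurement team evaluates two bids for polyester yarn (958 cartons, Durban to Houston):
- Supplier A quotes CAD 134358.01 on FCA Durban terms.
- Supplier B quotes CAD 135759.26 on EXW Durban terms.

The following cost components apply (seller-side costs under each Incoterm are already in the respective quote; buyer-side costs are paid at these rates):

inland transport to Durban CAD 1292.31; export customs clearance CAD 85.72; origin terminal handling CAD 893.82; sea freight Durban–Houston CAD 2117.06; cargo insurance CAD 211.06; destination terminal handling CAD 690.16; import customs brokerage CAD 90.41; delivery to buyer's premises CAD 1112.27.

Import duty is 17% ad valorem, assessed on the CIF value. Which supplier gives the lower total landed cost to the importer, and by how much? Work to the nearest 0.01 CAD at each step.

Supplier A (FCA):
CIF value = FCA price + origin terminal + freight + insurance = 134358.01 + 893.82 + 2117.06 + 211.06 = 137579.95
Import duty = 137579.95 × 17% = 23388.59
Buyer bears (A): 893.82 + 2117.06 + 211.06 + 690.16 + 90.41 + 1112.27 = 5114.78
Landed cost (A) = invoice 134358.01 + 5114.78 + duty 23388.59 = 162861.38
Supplier B (EXW):
CIF value = EXW price + inland to port + export clearance + origin terminal + freight + insurance = 135759.26 + 1292.31 + 85.72 + 893.82 + 2117.06 + 211.06 = 140359.23
Import duty = 140359.23 × 17% = 23861.07
Buyer bears (B): 1292.31 + 85.72 + 893.82 + 2117.06 + 211.06 + 690.16 + 90.41 + 1112.27 = 6492.81
Landed cost (B) = invoice 135759.26 + 6492.81 + duty 23861.07 = 166113.14
Difference = |162861.38 − 166113.14| = 3251.76

Supplier A is cheaper by CAD 3251.76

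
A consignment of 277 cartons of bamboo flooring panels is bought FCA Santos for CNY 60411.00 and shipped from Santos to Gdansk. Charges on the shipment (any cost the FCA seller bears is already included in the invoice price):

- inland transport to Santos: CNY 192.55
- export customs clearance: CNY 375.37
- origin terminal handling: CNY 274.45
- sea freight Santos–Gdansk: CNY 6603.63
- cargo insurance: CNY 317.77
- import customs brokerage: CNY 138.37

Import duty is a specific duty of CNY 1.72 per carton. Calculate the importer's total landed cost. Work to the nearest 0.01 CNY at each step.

FCA: the seller delivers export-cleared goods to the carrier; the buyer bears costs from that point.
Already in the invoice (seller's account under FCA): inland to port, export clearance — exclude.
CIF value = FCA price + origin terminal + freight + insurance = 60411.00 + 274.45 + 6603.63 + 317.77 = 67606.85
Import duty = 277 × 1.72 = 476.44
Buyer bears: origin terminal 274.45 + freight 6603.63 + insurance 317.77 + brokerage 138.37 + duty 476.44 = 7810.66
Landed cost = invoice 60411.00 + 7810.66 = 68221.66

Total landed cost: CNY 68221.66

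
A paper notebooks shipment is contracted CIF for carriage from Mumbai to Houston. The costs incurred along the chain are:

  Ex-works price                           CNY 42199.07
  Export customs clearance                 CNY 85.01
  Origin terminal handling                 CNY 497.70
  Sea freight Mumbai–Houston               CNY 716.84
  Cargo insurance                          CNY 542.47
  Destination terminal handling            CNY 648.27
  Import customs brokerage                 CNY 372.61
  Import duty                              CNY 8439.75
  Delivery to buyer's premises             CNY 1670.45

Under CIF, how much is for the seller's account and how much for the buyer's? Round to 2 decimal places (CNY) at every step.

CIF: the seller pays costs through ocean freight and marine insurance to the destination port.
Seller's account: goods 42199.07 + export clearance 85.01 + origin terminal 497.70 + freight 716.84 + insurance 542.47 = 44041.09
Buyer's account: destination terminal 648.27 + brokerage 372.61 + duty 8439.75 + delivery 1670.45 = 11131.08

Seller: CNY 44041.09; buyer: CNY 11131.08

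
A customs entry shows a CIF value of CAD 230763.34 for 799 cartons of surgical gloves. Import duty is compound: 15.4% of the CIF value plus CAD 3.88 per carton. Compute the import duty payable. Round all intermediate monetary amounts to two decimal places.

Ad valorem component: 230763.34 × 15.4% = 35537.55
Specific component: 799 × 3.88 = 3100.12
Import duty = 35537.55 + 3100.12 = 38637.67

Import duty: CAD 38637.67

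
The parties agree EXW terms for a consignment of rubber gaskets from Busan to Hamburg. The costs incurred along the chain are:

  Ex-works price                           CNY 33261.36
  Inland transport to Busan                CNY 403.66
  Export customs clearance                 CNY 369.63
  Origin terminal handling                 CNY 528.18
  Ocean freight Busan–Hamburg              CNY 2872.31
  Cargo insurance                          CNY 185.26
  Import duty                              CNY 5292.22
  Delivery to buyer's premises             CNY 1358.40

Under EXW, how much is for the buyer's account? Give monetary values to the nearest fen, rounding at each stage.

Buyer's account: CNY 11009.66

EXW: the seller makes goods available at their premises; the buyer bears all onward costs.
Seller's account: goods 33261.36 = 33261.36
Buyer's account: inland to port 403.66 + export clearance 369.63 + origin terminal 528.18 + freight 2872.31 + insurance 185.26 + duty 5292.22 + delivery 1358.40 = 11009.66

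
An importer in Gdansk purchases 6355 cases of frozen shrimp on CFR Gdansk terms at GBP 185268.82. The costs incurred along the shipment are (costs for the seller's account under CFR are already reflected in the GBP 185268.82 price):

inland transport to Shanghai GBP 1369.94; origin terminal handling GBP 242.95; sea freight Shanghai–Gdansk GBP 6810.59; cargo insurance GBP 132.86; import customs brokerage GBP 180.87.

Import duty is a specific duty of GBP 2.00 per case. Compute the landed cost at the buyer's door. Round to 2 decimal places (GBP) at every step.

Total landed cost: GBP 198292.55

CFR: the seller pays costs through ocean freight to the destination port, but not insurance.
Already in the invoice (seller's account under CFR): inland to port, origin terminal, freight — exclude.
CIF value = CFR price + insurance = 185268.82 + 132.86 = 185401.68
Import duty = 6355 × 2.00 = 12710.00
Buyer bears: insurance 132.86 + brokerage 180.87 + duty 12710.00 = 13023.73
Landed cost = invoice 185268.82 + 13023.73 = 198292.55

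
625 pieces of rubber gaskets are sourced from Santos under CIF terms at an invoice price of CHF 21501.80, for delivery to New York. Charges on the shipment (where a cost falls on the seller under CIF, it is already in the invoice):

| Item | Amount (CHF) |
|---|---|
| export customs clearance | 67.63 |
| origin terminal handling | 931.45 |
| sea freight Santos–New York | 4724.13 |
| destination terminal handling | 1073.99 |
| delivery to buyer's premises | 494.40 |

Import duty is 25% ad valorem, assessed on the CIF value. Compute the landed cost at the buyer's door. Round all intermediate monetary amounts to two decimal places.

Total landed cost: CHF 28445.64

CIF: the seller pays costs through ocean freight and marine insurance to the destination port.
Already in the invoice (seller's account under CIF): export clearance, origin terminal, freight — exclude.
The CIF price already equals the CIF value: 21501.80
Import duty = 21501.80 × 25% = 5375.45
Buyer bears: destination terminal 1073.99 + delivery 494.40 + duty 5375.45 = 6943.84
Landed cost = invoice 21501.80 + 6943.84 = 28445.64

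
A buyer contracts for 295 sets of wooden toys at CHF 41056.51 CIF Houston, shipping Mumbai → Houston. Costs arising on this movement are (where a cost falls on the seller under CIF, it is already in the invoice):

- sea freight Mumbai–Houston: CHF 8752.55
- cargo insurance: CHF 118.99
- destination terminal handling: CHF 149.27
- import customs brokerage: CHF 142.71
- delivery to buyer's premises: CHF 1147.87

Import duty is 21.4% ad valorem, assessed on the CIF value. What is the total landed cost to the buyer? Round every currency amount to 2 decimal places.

Total landed cost: CHF 51282.45

CIF: the seller pays costs through ocean freight and marine insurance to the destination port.
Already in the invoice (seller's account under CIF): freight, insurance — exclude.
The CIF price already equals the CIF value: 41056.51
Import duty = 41056.51 × 21.4% = 8786.09
Buyer bears: destination terminal 149.27 + brokerage 142.71 + delivery 1147.87 + duty 8786.09 = 10225.94
Landed cost = invoice 41056.51 + 10225.94 = 51282.45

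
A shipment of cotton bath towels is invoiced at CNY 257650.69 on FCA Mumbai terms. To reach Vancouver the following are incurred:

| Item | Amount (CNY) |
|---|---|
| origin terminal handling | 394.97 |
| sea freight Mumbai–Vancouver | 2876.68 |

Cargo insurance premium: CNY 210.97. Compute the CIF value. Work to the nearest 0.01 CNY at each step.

CIF = FCA price + pre-shipment costs + freight + insurance
CIF = 257650.69 + 394.97 + 2876.68 + 210.97 = 261133.31

CIF value: CNY 261133.31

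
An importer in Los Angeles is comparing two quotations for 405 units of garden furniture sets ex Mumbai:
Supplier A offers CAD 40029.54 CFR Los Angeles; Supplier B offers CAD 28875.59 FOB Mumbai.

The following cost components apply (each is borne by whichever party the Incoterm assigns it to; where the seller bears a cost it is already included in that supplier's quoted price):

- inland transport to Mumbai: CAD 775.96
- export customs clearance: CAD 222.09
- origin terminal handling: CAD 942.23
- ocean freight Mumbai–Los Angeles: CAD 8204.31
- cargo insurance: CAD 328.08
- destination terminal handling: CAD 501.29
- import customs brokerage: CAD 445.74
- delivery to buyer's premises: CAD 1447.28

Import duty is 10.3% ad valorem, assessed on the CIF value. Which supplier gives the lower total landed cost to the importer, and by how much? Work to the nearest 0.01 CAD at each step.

Supplier A (CFR):
CIF value = CFR price + insurance = 40029.54 + 328.08 = 40357.62
Import duty = 40357.62 × 10.3% = 4156.83
Buyer bears (A): 328.08 + 501.29 + 445.74 + 1447.28 = 2722.39
Landed cost (A) = invoice 40029.54 + 2722.39 + duty 4156.83 = 46908.76
Supplier B (FOB):
CIF value = FOB price + freight + insurance = 28875.59 + 8204.31 + 328.08 = 37407.98
Import duty = 37407.98 × 10.3% = 3853.02
Buyer bears (B): 8204.31 + 328.08 + 501.29 + 445.74 + 1447.28 = 10926.70
Landed cost (B) = invoice 28875.59 + 10926.70 + duty 3853.02 = 43655.31
Difference = |46908.76 − 43655.31| = 3253.45

Supplier B is cheaper by CAD 3253.45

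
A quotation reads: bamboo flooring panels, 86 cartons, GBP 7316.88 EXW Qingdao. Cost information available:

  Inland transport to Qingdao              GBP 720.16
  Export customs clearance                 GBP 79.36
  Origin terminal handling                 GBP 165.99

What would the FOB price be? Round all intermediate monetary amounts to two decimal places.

FOB price: GBP 8282.39

From EXW to FOB, the seller additionally bears: inland to port, export clearance, origin terminal.
FOB price = 7316.88 + 720.16 + 79.36 + 165.99 = 8282.39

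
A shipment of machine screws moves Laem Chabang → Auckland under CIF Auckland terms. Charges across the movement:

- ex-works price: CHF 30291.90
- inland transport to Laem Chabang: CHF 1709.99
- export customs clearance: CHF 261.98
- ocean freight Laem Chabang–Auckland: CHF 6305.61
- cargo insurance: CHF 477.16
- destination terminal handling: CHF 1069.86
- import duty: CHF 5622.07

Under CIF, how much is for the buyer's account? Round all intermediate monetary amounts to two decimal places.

CIF: the seller pays costs through ocean freight and marine insurance to the destination port.
Seller's account: goods 30291.90 + inland to port 1709.99 + export clearance 261.98 + freight 6305.61 + insurance 477.16 = 39046.64
Buyer's account: destination terminal 1069.86 + duty 5622.07 = 6691.93

Buyer's account: CHF 6691.93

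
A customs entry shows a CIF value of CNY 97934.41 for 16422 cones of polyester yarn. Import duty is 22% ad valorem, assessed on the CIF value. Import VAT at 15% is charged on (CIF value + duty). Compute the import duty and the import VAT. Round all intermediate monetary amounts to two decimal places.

Import duty = 97934.41 × 22% = 21545.57
VAT base = CIF + duty = 97934.41 + 21545.57 = 119479.98
Import VAT = 119479.98 × 15% = 17922.00

Import duty: CNY 21545.57; import VAT: CNY 17922.00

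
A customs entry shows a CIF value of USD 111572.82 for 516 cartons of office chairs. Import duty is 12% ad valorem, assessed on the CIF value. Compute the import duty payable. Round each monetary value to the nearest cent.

Import duty: USD 13388.74

Import duty = 111572.82 × 12% = 13388.74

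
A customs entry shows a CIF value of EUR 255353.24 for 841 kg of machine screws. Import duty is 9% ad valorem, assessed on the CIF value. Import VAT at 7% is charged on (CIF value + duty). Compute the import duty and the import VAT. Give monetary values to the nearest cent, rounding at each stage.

Import duty = 255353.24 × 9% = 22981.79
VAT base = CIF + duty = 255353.24 + 22981.79 = 278335.03
Import VAT = 278335.03 × 7% = 19483.45

Import duty: EUR 22981.79; import VAT: EUR 19483.45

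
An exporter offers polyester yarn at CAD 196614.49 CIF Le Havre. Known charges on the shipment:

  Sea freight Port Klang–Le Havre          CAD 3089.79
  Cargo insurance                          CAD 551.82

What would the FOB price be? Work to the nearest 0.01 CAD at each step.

From CIF to FOB, the seller no longer bears: freight, insurance.
FOB price = 196614.49 − 3089.79 − 551.82 = 192972.88

FOB price: CAD 192972.88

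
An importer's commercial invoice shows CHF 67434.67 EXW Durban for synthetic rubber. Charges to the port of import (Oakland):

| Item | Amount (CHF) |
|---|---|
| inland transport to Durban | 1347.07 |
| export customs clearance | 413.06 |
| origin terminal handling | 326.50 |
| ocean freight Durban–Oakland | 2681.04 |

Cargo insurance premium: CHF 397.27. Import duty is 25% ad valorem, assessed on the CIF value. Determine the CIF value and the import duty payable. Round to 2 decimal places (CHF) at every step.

CIF value: CHF 72599.61; import duty: CHF 18149.90

CIF = EXW price + pre-shipment costs + freight + insurance
CIF = 67434.67 + 1347.07 + 413.06 + 326.50 + 2681.04 + 397.27 = 72599.61
Import duty = 72599.61 × 25% = 18149.90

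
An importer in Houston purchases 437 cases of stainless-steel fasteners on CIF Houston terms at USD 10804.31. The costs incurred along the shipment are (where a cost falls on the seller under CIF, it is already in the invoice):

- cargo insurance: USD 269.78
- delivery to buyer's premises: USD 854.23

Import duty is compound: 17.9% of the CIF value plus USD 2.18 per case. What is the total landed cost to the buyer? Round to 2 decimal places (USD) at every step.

Total landed cost: USD 14545.17

CIF: the seller pays costs through ocean freight and marine insurance to the destination port.
Already in the invoice (seller's account under CIF): insurance — exclude.
The CIF price already equals the CIF value: 10804.31
Ad valorem component: 10804.31 × 17.9% = 1933.97
Specific component: 437 × 2.18 = 952.66
Import duty = 1933.97 + 952.66 = 2886.63
Buyer bears: delivery 854.23 + duty 2886.63 = 3740.86
Landed cost = invoice 10804.31 + 3740.86 = 14545.17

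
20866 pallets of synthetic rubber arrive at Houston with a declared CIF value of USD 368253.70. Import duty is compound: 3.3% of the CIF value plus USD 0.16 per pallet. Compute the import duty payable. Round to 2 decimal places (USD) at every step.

Import duty: USD 15490.93

Ad valorem component: 368253.70 × 3.3% = 12152.37
Specific component: 20866 × 0.16 = 3338.56
Import duty = 12152.37 + 3338.56 = 15490.93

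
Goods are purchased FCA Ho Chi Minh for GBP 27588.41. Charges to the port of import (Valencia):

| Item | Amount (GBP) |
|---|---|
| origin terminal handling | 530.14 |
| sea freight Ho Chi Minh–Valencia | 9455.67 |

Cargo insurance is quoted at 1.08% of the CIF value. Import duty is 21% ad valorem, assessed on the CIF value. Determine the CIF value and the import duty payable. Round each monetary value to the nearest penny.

CIF value: GBP 37984.45; import duty: GBP 7976.73

Let C be the CIF value. C = FCA price + pre-shipment costs + freight + 1.08% × C
C − 1.08% × C = 27588.41 + 530.14 + 9455.67
0.9892 × C = 37574.22
C = 37574.22 / 0.9892 = 37984.45
Insurance premium = 1.08% × 37984.45 = 410.23
Import duty = 37984.45 × 21% = 7976.73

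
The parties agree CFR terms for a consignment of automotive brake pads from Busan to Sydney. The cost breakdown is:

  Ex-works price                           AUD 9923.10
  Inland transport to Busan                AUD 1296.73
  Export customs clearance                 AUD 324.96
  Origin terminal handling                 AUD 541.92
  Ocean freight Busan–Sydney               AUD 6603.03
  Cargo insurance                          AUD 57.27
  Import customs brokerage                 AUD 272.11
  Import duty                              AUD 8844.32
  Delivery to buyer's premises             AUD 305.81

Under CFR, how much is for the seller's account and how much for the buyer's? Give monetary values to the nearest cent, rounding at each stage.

Seller: AUD 18689.74; buyer: AUD 9479.51

CFR: the seller pays costs through ocean freight to the destination port, but not insurance.
Seller's account: goods 9923.10 + inland to port 1296.73 + export clearance 324.96 + origin terminal 541.92 + freight 6603.03 = 18689.74
Buyer's account: insurance 57.27 + brokerage 272.11 + duty 8844.32 + delivery 305.81 = 9479.51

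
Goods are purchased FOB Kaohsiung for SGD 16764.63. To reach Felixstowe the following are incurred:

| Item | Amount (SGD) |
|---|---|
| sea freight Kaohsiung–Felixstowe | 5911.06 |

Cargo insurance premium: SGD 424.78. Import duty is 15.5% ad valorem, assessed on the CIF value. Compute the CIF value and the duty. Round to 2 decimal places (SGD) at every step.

CIF value: SGD 23100.47; import duty: SGD 3580.57

CIF = FOB price + freight + insurance
CIF = 16764.63 + 5911.06 + 424.78 = 23100.47
Import duty = 23100.47 × 15.5% = 3580.57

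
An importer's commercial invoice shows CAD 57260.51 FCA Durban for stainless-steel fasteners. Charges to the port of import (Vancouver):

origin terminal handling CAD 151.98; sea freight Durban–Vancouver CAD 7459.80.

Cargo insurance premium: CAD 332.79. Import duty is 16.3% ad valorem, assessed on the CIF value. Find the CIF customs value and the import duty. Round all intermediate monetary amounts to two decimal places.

CIF = FCA price + pre-shipment costs + freight + insurance
CIF = 57260.51 + 151.98 + 7459.80 + 332.79 = 65205.08
Import duty = 65205.08 × 16.3% = 10628.43

CIF value: CAD 65205.08; import duty: CAD 10628.43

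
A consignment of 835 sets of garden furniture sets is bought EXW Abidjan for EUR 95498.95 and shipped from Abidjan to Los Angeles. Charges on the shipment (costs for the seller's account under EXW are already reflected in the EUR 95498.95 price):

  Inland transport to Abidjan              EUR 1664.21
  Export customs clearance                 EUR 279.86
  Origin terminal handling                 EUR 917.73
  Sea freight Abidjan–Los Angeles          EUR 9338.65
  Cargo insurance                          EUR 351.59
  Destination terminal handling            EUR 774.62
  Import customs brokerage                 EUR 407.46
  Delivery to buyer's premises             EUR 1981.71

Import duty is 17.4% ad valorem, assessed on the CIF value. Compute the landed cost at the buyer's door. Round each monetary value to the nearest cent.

Total landed cost: EUR 130015.65

EXW: the seller makes goods available at their premises; the buyer bears all onward costs.
CIF value = EXW price + inland to port + export clearance + origin terminal + freight + insurance = 95498.95 + 1664.21 + 279.86 + 917.73 + 9338.65 + 351.59 = 108050.99
Import duty = 108050.99 × 17.4% = 18800.87
Buyer bears: inland to port 1664.21 + export clearance 279.86 + origin terminal 917.73 + freight 9338.65 + insurance 351.59 + destination terminal 774.62 + brokerage 407.46 + delivery 1981.71 + duty 18800.87 = 34516.70
Landed cost = invoice 95498.95 + 34516.70 = 130015.65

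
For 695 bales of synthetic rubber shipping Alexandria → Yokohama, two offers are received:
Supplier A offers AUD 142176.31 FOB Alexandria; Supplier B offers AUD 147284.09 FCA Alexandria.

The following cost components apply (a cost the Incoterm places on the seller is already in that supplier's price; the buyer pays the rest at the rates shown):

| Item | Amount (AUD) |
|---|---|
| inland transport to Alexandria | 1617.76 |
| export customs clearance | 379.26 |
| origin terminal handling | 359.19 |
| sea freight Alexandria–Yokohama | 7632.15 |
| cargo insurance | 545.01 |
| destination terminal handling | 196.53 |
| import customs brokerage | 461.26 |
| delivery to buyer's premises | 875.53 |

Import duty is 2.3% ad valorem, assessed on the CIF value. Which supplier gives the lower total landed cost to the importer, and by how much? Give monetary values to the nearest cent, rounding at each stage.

Supplier A (FOB):
CIF value = FOB price + freight + insurance = 142176.31 + 7632.15 + 545.01 = 150353.47
Import duty = 150353.47 × 2.3% = 3458.13
Buyer bears (A): 7632.15 + 545.01 + 196.53 + 461.26 + 875.53 = 9710.48
Landed cost (A) = invoice 142176.31 + 9710.48 + duty 3458.13 = 155344.92
Supplier B (FCA):
CIF value = FCA price + origin terminal + freight + insurance = 147284.09 + 359.19 + 7632.15 + 545.01 = 155820.44
Import duty = 155820.44 × 2.3% = 3583.87
Buyer bears (B): 359.19 + 7632.15 + 545.01 + 196.53 + 461.26 + 875.53 = 10069.67
Landed cost (B) = invoice 147284.09 + 10069.67 + duty 3583.87 = 160937.63
Difference = |155344.92 − 160937.63| = 5592.71

Supplier A is cheaper by AUD 5592.71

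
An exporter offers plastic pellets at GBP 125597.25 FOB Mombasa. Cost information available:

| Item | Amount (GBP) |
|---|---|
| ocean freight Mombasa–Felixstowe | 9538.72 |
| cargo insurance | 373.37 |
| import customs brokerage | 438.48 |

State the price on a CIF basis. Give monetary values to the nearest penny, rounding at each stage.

Not relevant to the conversion: brokerage — on the buyer under both terms; not part of either seller's price.
From FOB to CIF, the seller additionally bears: freight, insurance.
CIF price = 125597.25 + 9538.72 + 373.37 = 135509.34

CIF price: GBP 135509.34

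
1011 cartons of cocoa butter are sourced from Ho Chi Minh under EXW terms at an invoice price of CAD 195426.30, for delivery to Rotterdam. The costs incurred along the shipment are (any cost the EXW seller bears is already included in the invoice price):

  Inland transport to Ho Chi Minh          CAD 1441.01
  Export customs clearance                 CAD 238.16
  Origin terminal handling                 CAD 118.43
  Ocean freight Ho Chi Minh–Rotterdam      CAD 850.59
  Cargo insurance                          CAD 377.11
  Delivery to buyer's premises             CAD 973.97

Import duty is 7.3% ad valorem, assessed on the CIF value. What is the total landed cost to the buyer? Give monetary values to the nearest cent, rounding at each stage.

EXW: the seller makes goods available at their premises; the buyer bears all onward costs.
CIF value = EXW price + inland to port + export clearance + origin terminal + freight + insurance = 195426.30 + 1441.01 + 238.16 + 118.43 + 850.59 + 377.11 = 198451.60
Import duty = 198451.60 × 7.3% = 14486.97
Buyer bears: inland to port 1441.01 + export clearance 238.16 + origin terminal 118.43 + freight 850.59 + insurance 377.11 + delivery 973.97 + duty 14486.97 = 18486.24
Landed cost = invoice 195426.30 + 18486.24 = 213912.54

Total landed cost: CAD 213912.54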